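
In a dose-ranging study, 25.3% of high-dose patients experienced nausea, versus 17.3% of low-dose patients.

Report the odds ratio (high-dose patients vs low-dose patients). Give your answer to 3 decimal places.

OR ≈ 1.619

odds, high-dose patients = 0.2530/0.7470 = 0.3387
odds, low-dose patients = 0.1730/0.8270 = 0.2092
OR = 0.3387 / 0.2092 = 1.619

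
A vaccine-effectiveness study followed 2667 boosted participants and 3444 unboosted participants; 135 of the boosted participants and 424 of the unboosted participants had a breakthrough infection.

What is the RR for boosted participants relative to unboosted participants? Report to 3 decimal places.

RR: 0.411

risk, boosted participants = 135/2667 = 0.0506
risk, unboosted participants = 424/3444 = 0.1231
RR = 0.0506 / 0.1231 = 0.411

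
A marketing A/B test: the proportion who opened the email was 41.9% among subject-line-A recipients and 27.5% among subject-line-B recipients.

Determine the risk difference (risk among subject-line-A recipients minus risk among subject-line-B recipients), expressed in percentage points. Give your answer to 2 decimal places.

risk difference = 0.4190 − 0.2750 = 0.1440 → 14.40 percentage points

14.40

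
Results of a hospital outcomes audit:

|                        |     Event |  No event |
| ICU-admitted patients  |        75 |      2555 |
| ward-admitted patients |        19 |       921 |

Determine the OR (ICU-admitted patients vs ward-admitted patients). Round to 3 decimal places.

odds, ICU-admitted patients = 75/2555 = 0.02935
odds, ward-admitted patients = 19/921 = 0.02063
OR = 0.02935 / 0.02063 = 1.423

1.423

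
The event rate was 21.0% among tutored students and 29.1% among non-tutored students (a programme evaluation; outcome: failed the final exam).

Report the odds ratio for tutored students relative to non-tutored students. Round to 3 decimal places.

odds, tutored students = 0.2100/0.7900 = 0.2658
odds, non-tutored students = 0.2910/0.7090 = 0.4104
OR = 0.2658 / 0.4104 = 0.648

OR: 0.648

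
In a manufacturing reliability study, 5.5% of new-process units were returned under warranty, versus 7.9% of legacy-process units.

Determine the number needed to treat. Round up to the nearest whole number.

NNT = 42

absolute risk difference = 0.024000
1 / 0.024000 = 41.667 → round up → 42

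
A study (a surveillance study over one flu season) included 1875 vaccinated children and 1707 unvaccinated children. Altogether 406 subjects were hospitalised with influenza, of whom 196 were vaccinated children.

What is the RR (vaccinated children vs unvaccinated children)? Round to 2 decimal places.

0.85

vaccinated children without the outcome: 1875 − 196 = 1679
unvaccinated children with the outcome: 406 − 196 = 210
unvaccinated children without the outcome: 1707 − 210 = 1497
risk, vaccinated children = 196/1875 = 0.1045
risk, unvaccinated children = 210/1707 = 0.1230
RR = 0.1045 / 0.1230 = 0.85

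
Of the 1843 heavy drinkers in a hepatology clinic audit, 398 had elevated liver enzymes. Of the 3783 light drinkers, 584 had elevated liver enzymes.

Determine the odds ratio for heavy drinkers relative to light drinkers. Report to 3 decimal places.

OR = (398 × 3199) / (1445 × 584) = 1273202/843880 ≈ 1.509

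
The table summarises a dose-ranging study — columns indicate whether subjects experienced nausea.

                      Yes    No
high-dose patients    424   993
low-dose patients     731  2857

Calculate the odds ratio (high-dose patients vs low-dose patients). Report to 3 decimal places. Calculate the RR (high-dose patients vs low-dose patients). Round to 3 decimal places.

odds, high-dose patients = 424/993 = 0.4270
odds, low-dose patients = 731/2857 = 0.2559
OR = 0.4270 / 0.2559 = 1.669
risk, high-dose patients = 424/1417 = 0.2992
risk, low-dose patients = 731/3588 = 0.2037
RR = 0.2992 / 0.2037 = 1.469

OR = 1.669; RR = 1.469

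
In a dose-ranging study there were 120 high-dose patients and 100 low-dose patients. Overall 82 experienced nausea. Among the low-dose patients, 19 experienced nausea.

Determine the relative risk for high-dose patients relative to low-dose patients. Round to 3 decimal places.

high-dose patients with the outcome: 82 − 19 = 63
high-dose patients without the outcome: 120 − 63 = 57
low-dose patients without the outcome: 100 − 19 = 81
risk, high-dose patients = 63/120 = 0.5250
risk, low-dose patients = 19/100 = 0.1900
RR = 0.5250 / 0.1900 = 2.763

2.763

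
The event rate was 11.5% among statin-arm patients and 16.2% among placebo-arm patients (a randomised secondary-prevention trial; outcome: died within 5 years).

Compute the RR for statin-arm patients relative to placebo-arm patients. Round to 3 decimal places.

RR = 0.1150 / 0.1620 = 0.710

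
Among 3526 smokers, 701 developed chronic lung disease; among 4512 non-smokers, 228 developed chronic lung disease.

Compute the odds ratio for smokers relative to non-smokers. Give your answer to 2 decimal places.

odds, smokers = 701/2825 = 0.2481
odds, non-smokers = 228/4284 = 0.0532
OR = 0.2481 / 0.0532 = 4.66

4.66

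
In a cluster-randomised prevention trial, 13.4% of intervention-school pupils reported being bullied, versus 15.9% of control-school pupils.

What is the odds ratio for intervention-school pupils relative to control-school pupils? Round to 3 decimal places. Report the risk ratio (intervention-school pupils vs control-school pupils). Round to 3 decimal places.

odds, intervention-school pupils = 0.1340/0.8660 = 0.1547
odds, control-school pupils = 0.1590/0.8410 = 0.1891
OR = 0.1547 / 0.1891 = 0.818
RR = 0.1340 / 0.1590 = 0.843

OR = 0.818; RR = 0.843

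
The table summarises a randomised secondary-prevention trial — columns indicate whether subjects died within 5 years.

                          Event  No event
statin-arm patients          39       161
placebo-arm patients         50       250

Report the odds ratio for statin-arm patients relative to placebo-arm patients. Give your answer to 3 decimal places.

odds, statin-arm patients = 39/161 = 0.2422
odds, placebo-arm patients = 50/250 = 0.2000
OR = 0.2422 / 0.2000 = 1.211

1.211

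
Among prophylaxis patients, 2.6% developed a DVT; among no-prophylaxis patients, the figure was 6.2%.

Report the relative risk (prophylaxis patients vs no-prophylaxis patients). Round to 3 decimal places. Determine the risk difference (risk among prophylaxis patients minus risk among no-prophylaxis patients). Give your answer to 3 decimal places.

RR = 0.419; RD = -0.036

RR = 0.02600 / 0.06200 = 0.419
risk difference = 0.02600 − 0.06200 = -0.036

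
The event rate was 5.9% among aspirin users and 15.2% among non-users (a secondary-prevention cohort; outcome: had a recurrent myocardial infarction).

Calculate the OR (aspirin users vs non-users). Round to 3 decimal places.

OR: 0.350

odds, aspirin users = 0.0590/0.9410 = 0.0627
odds, non-users = 0.1520/0.8480 = 0.1792
OR = 0.0627 / 0.1792 = 0.350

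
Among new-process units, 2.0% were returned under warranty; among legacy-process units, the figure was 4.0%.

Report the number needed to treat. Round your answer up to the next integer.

absolute risk difference = 0.020000
1 / 0.020000 = 50.000 → round up → 50

50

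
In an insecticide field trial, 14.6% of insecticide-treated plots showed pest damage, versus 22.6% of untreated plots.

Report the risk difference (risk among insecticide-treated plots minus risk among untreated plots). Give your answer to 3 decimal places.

risk difference = 0.1460 − 0.2260 = -0.080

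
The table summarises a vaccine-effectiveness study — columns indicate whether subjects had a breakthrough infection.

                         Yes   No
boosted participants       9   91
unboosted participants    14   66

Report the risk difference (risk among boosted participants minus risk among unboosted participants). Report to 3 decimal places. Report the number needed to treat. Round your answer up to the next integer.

RD = -0.085; NNT = 12

risk, boosted participants = 9/100 = 0.0900
risk, unboosted participants = 14/80 = 0.1750
risk difference = 0.0900 − 0.1750 = -0.085
absolute risk difference = 0.085000
1 / 0.085000 = 11.765 → round up → 12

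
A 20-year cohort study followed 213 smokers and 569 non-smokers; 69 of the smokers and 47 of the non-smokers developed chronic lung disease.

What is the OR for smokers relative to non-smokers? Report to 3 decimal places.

OR = (69 × 522) / (144 × 47) = 36018/6768 ≈ 5.322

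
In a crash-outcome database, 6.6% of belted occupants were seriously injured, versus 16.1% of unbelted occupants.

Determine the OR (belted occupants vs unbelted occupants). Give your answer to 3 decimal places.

0.368

odds, belted occupants = 0.0660/0.9340 = 0.0707
odds, unbelted occupants = 0.1610/0.8390 = 0.1919
OR = 0.0707 / 0.1919 = 0.368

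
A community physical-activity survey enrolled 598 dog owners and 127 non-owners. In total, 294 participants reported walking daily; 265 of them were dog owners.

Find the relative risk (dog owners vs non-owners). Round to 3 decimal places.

dog owners without the outcome: 598 − 265 = 333
non-owners with the outcome: 294 − 265 = 29
non-owners without the outcome: 127 − 29 = 98
risk, dog owners = 265/598 = 0.4431
risk, non-owners = 29/127 = 0.2283
RR = 0.4431 / 0.2283 = 1.941

RR = 1.941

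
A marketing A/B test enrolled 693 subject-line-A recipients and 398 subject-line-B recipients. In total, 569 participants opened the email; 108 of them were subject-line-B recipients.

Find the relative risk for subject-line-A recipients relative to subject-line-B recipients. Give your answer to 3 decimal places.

2.451

subject-line-A recipients with the outcome: 569 − 108 = 461
subject-line-A recipients without the outcome: 693 − 461 = 232
subject-line-B recipients without the outcome: 398 − 108 = 290
risk, subject-line-A recipients = 461/693 = 0.6652
risk, subject-line-B recipients = 108/398 = 0.2714
RR = 0.6652 / 0.2714 = 2.451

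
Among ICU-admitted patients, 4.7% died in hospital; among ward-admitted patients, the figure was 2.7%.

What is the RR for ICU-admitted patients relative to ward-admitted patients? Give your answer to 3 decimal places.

RR = 0.04700 / 0.02700 = 1.741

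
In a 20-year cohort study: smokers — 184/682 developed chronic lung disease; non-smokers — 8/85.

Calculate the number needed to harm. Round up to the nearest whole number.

6

risk, smokers = 184/682 = 0.269795
risk, non-smokers = 8/85 = 0.094118
absolute risk difference = 0.175677
1 / 0.175677 = 5.692 → round up → 6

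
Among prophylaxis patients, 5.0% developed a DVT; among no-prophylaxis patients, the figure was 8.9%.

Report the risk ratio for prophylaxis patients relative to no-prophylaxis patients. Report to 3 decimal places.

RR = 0.0500 / 0.0890 = 0.562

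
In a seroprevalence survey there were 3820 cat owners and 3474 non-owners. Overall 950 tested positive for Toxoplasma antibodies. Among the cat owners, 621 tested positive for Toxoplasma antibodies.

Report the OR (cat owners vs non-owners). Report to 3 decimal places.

OR = 1.856

cat owners without the outcome: 3820 − 621 = 3199
non-owners with the outcome: 950 − 621 = 329
non-owners without the outcome: 3474 − 329 = 3145
OR = (621 × 3145) / (3199 × 329) = 1953045/1052471 ≈ 1.856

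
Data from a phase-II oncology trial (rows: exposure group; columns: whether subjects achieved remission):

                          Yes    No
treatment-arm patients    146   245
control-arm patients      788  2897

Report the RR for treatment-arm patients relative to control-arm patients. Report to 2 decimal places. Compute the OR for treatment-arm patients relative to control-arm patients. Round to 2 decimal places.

RR = 1.75; OR = 2.19

risk, treatment-arm patients = 146/391 = 0.3734
risk, control-arm patients = 788/3685 = 0.2138
RR = 0.3734 / 0.2138 = 1.75
odds, treatment-arm patients = 146/245 = 0.5959
odds, control-arm patients = 788/2897 = 0.2720
OR = 0.5959 / 0.2720 = 2.19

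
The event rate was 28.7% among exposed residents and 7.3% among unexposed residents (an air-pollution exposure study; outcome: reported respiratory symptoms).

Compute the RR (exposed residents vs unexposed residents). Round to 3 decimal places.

RR = 0.2870 / 0.0730 = 3.932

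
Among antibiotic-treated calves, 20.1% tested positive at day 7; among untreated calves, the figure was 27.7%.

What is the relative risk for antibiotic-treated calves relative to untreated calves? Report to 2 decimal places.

RR = 0.2010 / 0.2770 = 0.73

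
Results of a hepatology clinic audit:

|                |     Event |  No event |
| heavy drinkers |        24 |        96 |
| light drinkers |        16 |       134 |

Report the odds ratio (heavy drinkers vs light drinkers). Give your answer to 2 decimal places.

OR: 2.09

odds, heavy drinkers = 24/96 = 0.2500
odds, light drinkers = 16/134 = 0.1194
OR = 0.2500 / 0.1194 = 2.09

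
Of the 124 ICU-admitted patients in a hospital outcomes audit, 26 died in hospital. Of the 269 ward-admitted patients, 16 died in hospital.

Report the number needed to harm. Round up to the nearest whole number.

7

risk, ICU-admitted patients = 26/124 = 0.209677
risk, ward-admitted patients = 16/269 = 0.059480
absolute risk difference = 0.150198
1 / 0.150198 = 6.658 → round up → 7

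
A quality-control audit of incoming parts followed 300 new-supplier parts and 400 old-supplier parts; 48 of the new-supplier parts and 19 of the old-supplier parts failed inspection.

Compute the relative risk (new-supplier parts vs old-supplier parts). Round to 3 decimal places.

RR = 3.368

risk, new-supplier parts = 48/300 = 0.16000
risk, old-supplier parts = 19/400 = 0.04750
RR = 0.16000 / 0.04750 = 3.368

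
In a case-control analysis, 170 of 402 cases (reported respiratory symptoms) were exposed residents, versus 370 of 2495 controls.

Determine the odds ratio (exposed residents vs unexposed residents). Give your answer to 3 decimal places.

odds, exposed residents = 170/370 = 0.4595
odds, unexposed residents = 232/2125 = 0.1092
OR = 0.4595 / 0.1092 = 4.208

OR = 4.208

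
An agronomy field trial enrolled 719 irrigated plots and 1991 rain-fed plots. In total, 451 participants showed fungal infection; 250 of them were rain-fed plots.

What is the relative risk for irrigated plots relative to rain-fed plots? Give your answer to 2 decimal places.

irrigated plots with the outcome: 451 − 250 = 201
irrigated plots without the outcome: 719 − 201 = 518
rain-fed plots without the outcome: 1991 − 250 = 1741
risk, irrigated plots = 201/719 = 0.2796
risk, rain-fed plots = 250/1991 = 0.1256
RR = 0.2796 / 0.1256 = 2.23

RR: 2.23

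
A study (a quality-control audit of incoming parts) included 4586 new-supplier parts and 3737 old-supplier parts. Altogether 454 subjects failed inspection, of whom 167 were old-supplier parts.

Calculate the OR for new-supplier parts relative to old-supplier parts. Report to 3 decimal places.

new-supplier parts with the outcome: 454 − 167 = 287
new-supplier parts without the outcome: 4586 − 287 = 4299
old-supplier parts without the outcome: 3737 − 167 = 3570
odds, new-supplier parts = 287/4299 = 0.06676
odds, old-supplier parts = 167/3570 = 0.04678
OR = 0.06676 / 0.04678 = 1.427

1.427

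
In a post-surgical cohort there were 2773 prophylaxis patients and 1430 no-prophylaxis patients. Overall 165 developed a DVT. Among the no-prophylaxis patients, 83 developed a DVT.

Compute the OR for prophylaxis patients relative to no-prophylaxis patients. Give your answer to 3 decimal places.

prophylaxis patients with the outcome: 165 − 83 = 82
prophylaxis patients without the outcome: 2773 − 82 = 2691
no-prophylaxis patients without the outcome: 1430 − 83 = 1347
OR = (82 × 1347) / (2691 × 83) = 110454/223353 ≈ 0.495

0.495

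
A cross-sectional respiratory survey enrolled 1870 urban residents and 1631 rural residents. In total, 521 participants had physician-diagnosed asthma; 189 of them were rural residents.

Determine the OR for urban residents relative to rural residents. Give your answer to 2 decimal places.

urban residents with the outcome: 521 − 189 = 332
urban residents without the outcome: 1870 − 332 = 1538
rural residents without the outcome: 1631 − 189 = 1442
odds, urban residents = 332/1538 = 0.2159
odds, rural residents = 189/1442 = 0.1311
OR = 0.2159 / 0.1311 = 1.65

OR = 1.65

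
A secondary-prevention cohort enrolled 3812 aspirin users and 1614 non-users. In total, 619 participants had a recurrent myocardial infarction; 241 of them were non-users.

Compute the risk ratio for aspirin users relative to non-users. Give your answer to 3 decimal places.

aspirin users with the outcome: 619 − 241 = 378
aspirin users without the outcome: 3812 − 378 = 3434
non-users without the outcome: 1614 − 241 = 1373
risk, aspirin users = 378/3812 = 0.0992
risk, non-users = 241/1614 = 0.1493
RR = 0.0992 / 0.1493 = 0.664

0.664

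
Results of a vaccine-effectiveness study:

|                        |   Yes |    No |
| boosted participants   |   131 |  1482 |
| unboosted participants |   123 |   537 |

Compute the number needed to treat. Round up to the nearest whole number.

NNT: 10

risk, boosted participants = 131/1613 = 0.081215
risk, unboosted participants = 123/660 = 0.186364
absolute risk difference = 0.105149
1 / 0.105149 = 9.510 → round up → 10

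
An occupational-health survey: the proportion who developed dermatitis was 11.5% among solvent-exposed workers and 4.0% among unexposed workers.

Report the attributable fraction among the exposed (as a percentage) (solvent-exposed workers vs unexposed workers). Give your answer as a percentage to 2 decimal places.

AR% = (0.11500 − 0.04000) / 0.11500 = 0.6522 → 65.22%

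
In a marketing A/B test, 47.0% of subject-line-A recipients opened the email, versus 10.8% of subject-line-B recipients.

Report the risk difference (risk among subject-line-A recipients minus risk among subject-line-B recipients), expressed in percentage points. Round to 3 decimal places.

36.200

risk difference = 0.4700 − 0.1080 = 0.3620 → 36.200 percentage points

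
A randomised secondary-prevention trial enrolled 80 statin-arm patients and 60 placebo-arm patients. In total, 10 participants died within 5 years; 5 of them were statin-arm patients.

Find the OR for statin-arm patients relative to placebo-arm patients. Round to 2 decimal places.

0.73

statin-arm patients without the outcome: 80 − 5 = 75
placebo-arm patients with the outcome: 10 − 5 = 5
placebo-arm patients without the outcome: 60 − 5 = 55
odds, statin-arm patients = 5/75 = 0.0667
odds, placebo-arm patients = 5/55 = 0.0909
OR = 0.0667 / 0.0909 = 0.73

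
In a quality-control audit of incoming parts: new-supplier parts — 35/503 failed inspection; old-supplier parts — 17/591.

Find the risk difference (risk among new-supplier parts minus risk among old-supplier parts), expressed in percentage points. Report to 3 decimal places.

risk, new-supplier parts = 35/503 = 0.06958
risk, old-supplier parts = 17/591 = 0.02876
risk difference = 0.06958 − 0.02876 = 0.04082 → 4.082 percentage points

4.082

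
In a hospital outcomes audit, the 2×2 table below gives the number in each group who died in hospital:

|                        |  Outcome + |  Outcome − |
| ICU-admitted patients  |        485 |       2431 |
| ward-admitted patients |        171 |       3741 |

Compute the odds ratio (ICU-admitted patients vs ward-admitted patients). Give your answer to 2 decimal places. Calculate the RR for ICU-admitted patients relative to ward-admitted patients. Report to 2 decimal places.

odds, ICU-admitted patients = 485/2431 = 0.19951
odds, ward-admitted patients = 171/3741 = 0.04571
OR = 0.19951 / 0.04571 = 4.36
risk, ICU-admitted patients = 485/2916 = 0.16632
risk, ward-admitted patients = 171/3912 = 0.04371
RR = 0.16632 / 0.04371 = 3.81

OR = 4.36; RR = 3.81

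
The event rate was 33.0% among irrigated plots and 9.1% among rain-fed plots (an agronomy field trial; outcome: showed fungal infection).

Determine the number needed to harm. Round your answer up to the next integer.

NNH = 5

absolute risk difference = 0.239000
1 / 0.239000 = 4.184 → round up → 5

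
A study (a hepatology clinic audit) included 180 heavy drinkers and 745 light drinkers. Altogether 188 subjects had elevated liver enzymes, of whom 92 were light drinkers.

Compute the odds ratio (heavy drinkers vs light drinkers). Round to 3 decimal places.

heavy drinkers with the outcome: 188 − 92 = 96
heavy drinkers without the outcome: 180 − 96 = 84
light drinkers without the outcome: 745 − 92 = 653
OR = (96 × 653) / (84 × 92) = 62688/7728 ≈ 8.112

8.112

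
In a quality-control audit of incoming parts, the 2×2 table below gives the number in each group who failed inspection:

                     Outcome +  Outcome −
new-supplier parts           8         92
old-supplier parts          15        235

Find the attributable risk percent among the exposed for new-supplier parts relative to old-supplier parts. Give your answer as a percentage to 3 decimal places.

risk, new-supplier parts = 8/100 = 0.0800
risk, old-supplier parts = 15/250 = 0.0600
AR% = (0.0800 − 0.0600) / 0.0800 = 0.2500 → 25.000%

25.000%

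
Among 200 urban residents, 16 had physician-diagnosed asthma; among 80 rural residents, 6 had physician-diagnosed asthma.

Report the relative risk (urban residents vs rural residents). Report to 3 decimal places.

RR = 1.067

risk, urban residents = 16/200 = 0.0800
risk, rural residents = 6/80 = 0.0750
RR = 0.0800 / 0.0750 = 1.067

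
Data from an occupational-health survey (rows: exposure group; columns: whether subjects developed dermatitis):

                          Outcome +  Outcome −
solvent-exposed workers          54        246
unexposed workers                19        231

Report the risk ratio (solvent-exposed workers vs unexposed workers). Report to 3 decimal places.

RR ≈ 2.368

risk, solvent-exposed workers = 54/300 = 0.1800
risk, unexposed workers = 19/250 = 0.0760
RR = 0.1800 / 0.0760 = 2.368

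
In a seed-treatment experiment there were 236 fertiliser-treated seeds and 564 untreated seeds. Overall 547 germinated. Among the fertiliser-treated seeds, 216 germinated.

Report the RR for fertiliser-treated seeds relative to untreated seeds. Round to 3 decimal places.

fertiliser-treated seeds without the outcome: 236 − 216 = 20
untreated seeds with the outcome: 547 − 216 = 331
untreated seeds without the outcome: 564 − 331 = 233
risk, fertiliser-treated seeds = 216/236 = 0.9153
risk, untreated seeds = 331/564 = 0.5869
RR = 0.9153 / 0.5869 = 1.560

RR ≈ 1.560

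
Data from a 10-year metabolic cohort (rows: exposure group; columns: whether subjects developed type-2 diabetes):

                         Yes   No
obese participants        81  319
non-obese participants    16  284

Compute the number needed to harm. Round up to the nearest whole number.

risk, obese participants = 81/400 = 0.202500
risk, non-obese participants = 16/300 = 0.053333
absolute risk difference = 0.149167
1 / 0.149167 = 6.704 → round up → 7

NNH = 7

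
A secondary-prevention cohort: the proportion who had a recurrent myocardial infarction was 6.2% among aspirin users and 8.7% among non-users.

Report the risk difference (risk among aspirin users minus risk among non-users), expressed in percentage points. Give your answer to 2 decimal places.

-2.50

risk difference = 0.0620 − 0.0870 = -0.0250 → -2.50 percentage points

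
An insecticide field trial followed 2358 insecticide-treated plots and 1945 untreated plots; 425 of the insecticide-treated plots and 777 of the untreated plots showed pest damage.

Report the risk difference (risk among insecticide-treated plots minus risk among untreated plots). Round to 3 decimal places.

RD = -0.219

risk, insecticide-treated plots = 425/2358 = 0.1802
risk, untreated plots = 777/1945 = 0.3995
risk difference = 0.1802 − 0.3995 = -0.219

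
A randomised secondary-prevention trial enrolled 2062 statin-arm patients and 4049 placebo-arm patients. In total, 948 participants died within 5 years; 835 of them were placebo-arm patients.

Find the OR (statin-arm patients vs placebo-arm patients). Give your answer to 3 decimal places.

statin-arm patients with the outcome: 948 − 835 = 113
statin-arm patients without the outcome: 2062 − 113 = 1949
placebo-arm patients without the outcome: 4049 − 835 = 3214
odds, statin-arm patients = 113/1949 = 0.0580
odds, placebo-arm patients = 835/3214 = 0.2598
OR = 0.0580 / 0.2598 = 0.223

0.223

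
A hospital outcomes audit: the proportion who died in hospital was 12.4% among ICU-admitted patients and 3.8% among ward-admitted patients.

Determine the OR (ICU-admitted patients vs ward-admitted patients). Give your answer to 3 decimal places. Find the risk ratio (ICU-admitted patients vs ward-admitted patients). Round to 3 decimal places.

OR = 3.584; RR = 3.263

odds, ICU-admitted patients = 0.12400/0.87600 = 0.14155
odds, ward-admitted patients = 0.03800/0.96200 = 0.03950
OR = 0.14155 / 0.03950 = 3.584
RR = 0.12400 / 0.03800 = 3.263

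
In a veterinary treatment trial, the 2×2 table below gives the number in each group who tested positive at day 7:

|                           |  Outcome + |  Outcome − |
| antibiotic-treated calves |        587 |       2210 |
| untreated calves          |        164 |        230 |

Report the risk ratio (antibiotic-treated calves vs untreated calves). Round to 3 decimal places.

risk, antibiotic-treated calves = 587/2797 = 0.2099
risk, untreated calves = 164/394 = 0.4162
RR = 0.2099 / 0.4162 = 0.504

RR = 0.504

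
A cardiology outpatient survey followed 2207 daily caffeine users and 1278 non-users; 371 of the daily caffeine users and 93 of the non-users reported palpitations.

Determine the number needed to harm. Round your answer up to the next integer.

risk, daily caffeine users = 371/2207 = 0.168101
risk, non-users = 93/1278 = 0.072770
absolute risk difference = 0.095332
1 / 0.095332 = 10.490 → round up → 11

11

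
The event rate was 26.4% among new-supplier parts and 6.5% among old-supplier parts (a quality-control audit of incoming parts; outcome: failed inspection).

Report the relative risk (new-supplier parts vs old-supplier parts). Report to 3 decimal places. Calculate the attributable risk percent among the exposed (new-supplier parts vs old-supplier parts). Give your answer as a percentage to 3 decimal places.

RR = 0.2640 / 0.0650 = 4.062
AR% = (0.2640 − 0.0650) / 0.2640 = 0.7538 → 75.379%

RR = 4.062; AR% = 75.379%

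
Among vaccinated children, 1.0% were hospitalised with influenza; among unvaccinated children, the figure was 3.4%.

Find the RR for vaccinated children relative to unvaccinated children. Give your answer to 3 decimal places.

RR = 0.01000 / 0.03400 = 0.294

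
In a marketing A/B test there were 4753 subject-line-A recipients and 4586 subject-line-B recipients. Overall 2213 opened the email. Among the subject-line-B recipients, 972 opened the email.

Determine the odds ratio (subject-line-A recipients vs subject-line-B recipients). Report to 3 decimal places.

1.314

subject-line-A recipients with the outcome: 2213 − 972 = 1241
subject-line-A recipients without the outcome: 4753 − 1241 = 3512
subject-line-B recipients without the outcome: 4586 − 972 = 3614
OR = (1241 × 3614) / (3512 × 972) = 4484974/3413664 ≈ 1.314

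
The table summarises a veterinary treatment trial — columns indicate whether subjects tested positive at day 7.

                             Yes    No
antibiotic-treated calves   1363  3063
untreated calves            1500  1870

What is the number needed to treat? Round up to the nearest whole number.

risk, antibiotic-treated calves = 1363/4426 = 0.307953
risk, untreated calves = 1500/3370 = 0.445104
absolute risk difference = 0.137151
1 / 0.137151 = 7.291 → round up → 8

8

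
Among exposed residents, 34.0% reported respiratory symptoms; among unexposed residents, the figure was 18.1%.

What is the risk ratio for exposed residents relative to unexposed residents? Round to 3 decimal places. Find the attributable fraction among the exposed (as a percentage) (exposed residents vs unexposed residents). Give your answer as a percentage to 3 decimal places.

RR = 0.3400 / 0.1810 = 1.878
AR% = (0.3400 − 0.1810) / 0.3400 = 0.4676 → 46.765%

RR = 1.878; AR% = 46.765%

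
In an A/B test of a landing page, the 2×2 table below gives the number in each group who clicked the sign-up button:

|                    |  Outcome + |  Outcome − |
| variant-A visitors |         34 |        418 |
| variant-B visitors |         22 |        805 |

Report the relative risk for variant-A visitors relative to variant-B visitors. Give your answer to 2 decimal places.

risk, variant-A visitors = 34/452 = 0.07522
risk, variant-B visitors = 22/827 = 0.02660
RR = 0.07522 / 0.02660 = 2.83

2.83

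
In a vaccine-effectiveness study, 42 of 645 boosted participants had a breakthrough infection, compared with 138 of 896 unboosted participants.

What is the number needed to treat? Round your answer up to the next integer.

risk, boosted participants = 42/645 = 0.065116
risk, unboosted participants = 138/896 = 0.154018
absolute risk difference = 0.088902
1 / 0.088902 = 11.248 → round up → 12

12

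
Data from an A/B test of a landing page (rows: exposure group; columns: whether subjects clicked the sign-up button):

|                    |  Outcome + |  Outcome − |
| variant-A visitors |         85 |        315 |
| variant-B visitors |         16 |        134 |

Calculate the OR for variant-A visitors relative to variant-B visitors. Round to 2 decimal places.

odds, variant-A visitors = 85/315 = 0.2698
odds, variant-B visitors = 16/134 = 0.1194
OR = 0.2698 / 0.1194 = 2.26

OR = 2.26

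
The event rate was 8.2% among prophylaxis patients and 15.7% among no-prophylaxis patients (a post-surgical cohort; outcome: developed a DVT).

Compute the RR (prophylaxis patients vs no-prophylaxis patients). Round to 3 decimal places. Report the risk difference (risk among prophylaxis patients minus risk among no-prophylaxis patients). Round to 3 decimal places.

RR = 0.0820 / 0.1570 = 0.522
risk difference = 0.0820 − 0.1570 = -0.075

RR = 0.522; RD = -0.075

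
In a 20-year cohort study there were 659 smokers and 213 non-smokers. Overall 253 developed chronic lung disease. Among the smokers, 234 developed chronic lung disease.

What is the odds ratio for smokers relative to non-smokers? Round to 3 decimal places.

5.622

smokers without the outcome: 659 − 234 = 425
non-smokers with the outcome: 253 − 234 = 19
non-smokers without the outcome: 213 − 19 = 194
OR = (234 × 194) / (425 × 19) = 45396/8075 ≈ 5.622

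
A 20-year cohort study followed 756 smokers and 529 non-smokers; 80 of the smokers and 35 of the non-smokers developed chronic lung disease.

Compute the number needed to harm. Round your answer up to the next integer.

risk, smokers = 80/756 = 0.105820
risk, non-smokers = 35/529 = 0.066163
absolute risk difference = 0.039658
1 / 0.039658 = 25.216 → round up → 26

NNH = 26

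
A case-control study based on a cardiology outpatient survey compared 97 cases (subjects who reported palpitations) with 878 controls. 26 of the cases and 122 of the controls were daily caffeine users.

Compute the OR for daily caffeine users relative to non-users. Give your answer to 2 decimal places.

OR = (26 × 756) / (122 × 71) = 19656/8662 ≈ 2.27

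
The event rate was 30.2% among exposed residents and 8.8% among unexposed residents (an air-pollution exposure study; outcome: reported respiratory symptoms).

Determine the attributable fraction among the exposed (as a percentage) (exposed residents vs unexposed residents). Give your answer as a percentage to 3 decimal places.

AR% = (0.3020 − 0.0880) / 0.3020 = 0.7086 → 70.861%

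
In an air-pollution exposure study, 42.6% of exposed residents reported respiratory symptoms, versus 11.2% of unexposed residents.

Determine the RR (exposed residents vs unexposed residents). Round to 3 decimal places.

RR = 0.4260 / 0.1120 = 3.804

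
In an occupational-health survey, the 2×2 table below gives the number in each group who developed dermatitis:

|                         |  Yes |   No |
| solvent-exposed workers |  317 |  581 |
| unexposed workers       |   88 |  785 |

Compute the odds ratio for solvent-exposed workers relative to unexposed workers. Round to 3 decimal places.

OR = (317 × 785) / (581 × 88) = 248845/51128 ≈ 4.867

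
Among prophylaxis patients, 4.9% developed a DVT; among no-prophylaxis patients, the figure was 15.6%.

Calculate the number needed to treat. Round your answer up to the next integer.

absolute risk difference = 0.107000
1 / 0.107000 = 9.346 → round up → 10

10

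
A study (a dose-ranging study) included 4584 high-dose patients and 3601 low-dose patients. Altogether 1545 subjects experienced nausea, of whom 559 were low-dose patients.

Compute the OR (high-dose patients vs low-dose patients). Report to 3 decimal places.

high-dose patients with the outcome: 1545 − 559 = 986
high-dose patients without the outcome: 4584 − 986 = 3598
low-dose patients without the outcome: 3601 − 559 = 3042
OR = (986 × 3042) / (3598 × 559) = 2999412/2011282 ≈ 1.491

OR ≈ 1.491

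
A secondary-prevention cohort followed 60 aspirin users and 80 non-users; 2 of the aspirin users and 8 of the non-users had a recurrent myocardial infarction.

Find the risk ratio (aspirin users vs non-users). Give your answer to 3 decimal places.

RR ≈ 0.333

risk, aspirin users = 2/60 = 0.03333
risk, non-users = 8/80 = 0.10000
RR = 0.03333 / 0.10000 = 0.333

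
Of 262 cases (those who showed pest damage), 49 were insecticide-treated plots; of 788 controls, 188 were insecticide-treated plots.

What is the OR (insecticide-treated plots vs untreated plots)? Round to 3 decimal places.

OR = (49 × 600) / (188 × 213) = 29400/40044 ≈ 0.734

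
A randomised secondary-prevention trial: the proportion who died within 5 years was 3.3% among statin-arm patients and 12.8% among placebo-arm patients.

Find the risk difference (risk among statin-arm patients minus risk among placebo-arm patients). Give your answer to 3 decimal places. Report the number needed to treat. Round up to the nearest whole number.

RD = -0.095; NNT = 11

risk difference = 0.03300 − 0.12800 = -0.095
absolute risk difference = 0.095000
1 / 0.095000 = 10.526 → round up → 11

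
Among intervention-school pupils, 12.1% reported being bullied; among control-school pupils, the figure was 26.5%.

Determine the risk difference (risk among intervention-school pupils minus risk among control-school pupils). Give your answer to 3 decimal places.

risk difference = 0.1210 − 0.2650 = -0.144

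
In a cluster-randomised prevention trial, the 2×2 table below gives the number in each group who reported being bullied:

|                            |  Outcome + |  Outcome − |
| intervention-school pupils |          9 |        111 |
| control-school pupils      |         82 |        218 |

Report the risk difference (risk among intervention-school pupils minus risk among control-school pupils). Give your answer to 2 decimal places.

-0.20

risk, intervention-school pupils = 9/120 = 0.0750
risk, control-school pupils = 82/300 = 0.2733
risk difference = 0.0750 − 0.2733 = -0.20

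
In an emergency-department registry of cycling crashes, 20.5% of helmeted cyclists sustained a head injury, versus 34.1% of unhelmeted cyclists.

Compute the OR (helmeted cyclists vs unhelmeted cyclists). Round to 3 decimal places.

odds, helmeted cyclists = 0.2050/0.7950 = 0.2579
odds, unhelmeted cyclists = 0.3410/0.6590 = 0.5175
OR = 0.2579 / 0.5175 = 0.498

OR = 0.498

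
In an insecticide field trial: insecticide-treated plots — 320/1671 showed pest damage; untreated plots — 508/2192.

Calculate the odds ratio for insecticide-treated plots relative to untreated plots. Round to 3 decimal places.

OR: 0.785

odds, insecticide-treated plots = 320/1351 = 0.2369
odds, untreated plots = 508/1684 = 0.3017
OR = 0.2369 / 0.3017 = 0.785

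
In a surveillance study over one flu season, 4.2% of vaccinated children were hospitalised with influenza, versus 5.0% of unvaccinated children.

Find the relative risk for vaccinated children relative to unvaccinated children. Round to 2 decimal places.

RR = 0.04200 / 0.05000 = 0.84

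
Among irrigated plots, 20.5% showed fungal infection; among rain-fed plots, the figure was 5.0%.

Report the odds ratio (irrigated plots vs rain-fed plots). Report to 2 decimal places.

odds, irrigated plots = 0.2050/0.7950 = 0.2579
odds, rain-fed plots = 0.0500/0.9500 = 0.0526
OR = 0.2579 / 0.0526 = 4.90

4.90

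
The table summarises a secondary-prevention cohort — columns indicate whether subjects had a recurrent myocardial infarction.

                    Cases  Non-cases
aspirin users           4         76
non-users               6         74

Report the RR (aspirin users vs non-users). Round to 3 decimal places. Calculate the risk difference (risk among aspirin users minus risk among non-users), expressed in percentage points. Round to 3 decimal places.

risk, aspirin users = 4/80 = 0.0500
risk, non-users = 6/80 = 0.0750
RR = 0.0500 / 0.0750 = 0.667
risk difference = 0.0500 − 0.0750 = -0.0250 → -2.500 percentage points

RR = 0.667; RD = -2.500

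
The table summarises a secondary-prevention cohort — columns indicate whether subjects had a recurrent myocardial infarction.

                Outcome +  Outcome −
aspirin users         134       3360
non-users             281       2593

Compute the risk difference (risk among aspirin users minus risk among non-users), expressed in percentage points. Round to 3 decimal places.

risk, aspirin users = 134/3494 = 0.03835
risk, non-users = 281/2874 = 0.09777
risk difference = 0.03835 − 0.09777 = -0.05942 → -5.942 percentage points

RD ≈ -5.942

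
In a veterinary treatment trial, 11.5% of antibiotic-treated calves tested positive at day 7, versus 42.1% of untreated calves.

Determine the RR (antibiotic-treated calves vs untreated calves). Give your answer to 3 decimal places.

RR = 0.1150 / 0.4210 = 0.273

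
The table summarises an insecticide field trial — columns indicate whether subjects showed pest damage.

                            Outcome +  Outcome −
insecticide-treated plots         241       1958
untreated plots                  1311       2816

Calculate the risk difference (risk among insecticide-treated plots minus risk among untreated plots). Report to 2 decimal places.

RD: -0.21

risk, insecticide-treated plots = 241/2199 = 0.1096
risk, untreated plots = 1311/4127 = 0.3177
risk difference = 0.1096 − 0.3177 = -0.21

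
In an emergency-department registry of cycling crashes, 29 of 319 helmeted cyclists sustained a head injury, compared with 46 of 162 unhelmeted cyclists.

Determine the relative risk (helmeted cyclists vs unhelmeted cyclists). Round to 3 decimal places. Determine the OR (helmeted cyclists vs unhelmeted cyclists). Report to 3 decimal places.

risk, helmeted cyclists = 29/319 = 0.0909
risk, unhelmeted cyclists = 46/162 = 0.2840
RR = 0.0909 / 0.2840 = 0.320
OR = (29 × 116) / (290 × 46) = 3364/13340 ≈ 0.252

RR = 0.320; OR = 0.252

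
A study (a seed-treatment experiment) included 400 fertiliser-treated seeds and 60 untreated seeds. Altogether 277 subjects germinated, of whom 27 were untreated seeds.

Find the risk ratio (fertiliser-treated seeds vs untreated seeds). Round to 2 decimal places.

1.39

fertiliser-treated seeds with the outcome: 277 − 27 = 250
fertiliser-treated seeds without the outcome: 400 − 250 = 150
untreated seeds without the outcome: 60 − 27 = 33
risk, fertiliser-treated seeds = 250/400 = 0.6250
risk, untreated seeds = 27/60 = 0.4500
RR = 0.6250 / 0.4500 = 1.39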